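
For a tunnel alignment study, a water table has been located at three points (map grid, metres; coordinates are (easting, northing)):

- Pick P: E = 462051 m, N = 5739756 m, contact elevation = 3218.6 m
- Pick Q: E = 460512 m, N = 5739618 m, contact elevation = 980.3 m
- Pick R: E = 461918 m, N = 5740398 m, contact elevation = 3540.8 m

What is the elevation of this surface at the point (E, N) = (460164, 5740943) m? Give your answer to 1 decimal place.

Let the plane be z = a·E + b·N + c.
Pick Q−Pick P: −1539a − 138b = −2238.3;  Pick R−Pick P: −133a + 642b = 322.2.
Solving gives a = 1.383680514, b = 0.788519483.
Then c = 3218.6 − a·462051 − b·5739756 = −5162021.80.
At (460164, 5740943): z = 636720.0 + 4526845.4 − 5162021.80 = 1543.6 m.

1543.6 m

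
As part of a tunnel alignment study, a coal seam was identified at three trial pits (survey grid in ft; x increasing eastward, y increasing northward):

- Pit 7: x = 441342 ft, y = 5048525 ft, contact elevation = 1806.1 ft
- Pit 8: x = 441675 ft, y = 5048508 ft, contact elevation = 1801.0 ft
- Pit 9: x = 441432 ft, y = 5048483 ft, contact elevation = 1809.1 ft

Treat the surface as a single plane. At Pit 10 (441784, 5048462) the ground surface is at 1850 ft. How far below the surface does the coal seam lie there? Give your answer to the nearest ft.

Let the plane be z = a·x + b·y + c.
Pit 8−Pit 7: 333a − 17b = −5.1;  Pit 9−Pit 7: 90a − 42b = 3.
Solving gives a = −0.02129094, b = −0.11705202.
Then c = 1806.1 − a·441342 − b·5048525 = 602142.75.
At (441784, 5048462): z_contact = −9406.0 − 590932.7 + 602142.75 = 1804.1 ft.
Depth below ground = 1850 − 1804.1 = 46 ft.

46 ft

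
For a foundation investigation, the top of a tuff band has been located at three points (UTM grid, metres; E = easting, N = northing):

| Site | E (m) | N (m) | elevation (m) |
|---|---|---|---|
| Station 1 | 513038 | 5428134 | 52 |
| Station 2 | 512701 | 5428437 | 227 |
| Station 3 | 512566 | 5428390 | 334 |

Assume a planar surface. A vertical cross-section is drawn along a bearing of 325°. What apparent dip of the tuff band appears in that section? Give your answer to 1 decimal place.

13.0°

Two edge vectors: Station 1→Station 2 = (-337, 303, 175), Station 1→Station 3 = (-472, 256, 282).
Normal n = (Station 1→Station 2) × (Station 1→Station 3) = (40646, 12434, 56744).
So ∂z/∂E = −n_x/n_z = −0.71630 and ∂z/∂N = −n_y/n_z = −0.21912.
Unit vector along 325° is (sin 325°, cos 325°) = (-0.5736, 0.8192).
Slope in that direction = a·(-0.5736) + b·(0.8192) = 0.23136.
Apparent dip = arctan|0.23136| = 13.0° (true dip is 36.8°, so apparent ≤ true as expected).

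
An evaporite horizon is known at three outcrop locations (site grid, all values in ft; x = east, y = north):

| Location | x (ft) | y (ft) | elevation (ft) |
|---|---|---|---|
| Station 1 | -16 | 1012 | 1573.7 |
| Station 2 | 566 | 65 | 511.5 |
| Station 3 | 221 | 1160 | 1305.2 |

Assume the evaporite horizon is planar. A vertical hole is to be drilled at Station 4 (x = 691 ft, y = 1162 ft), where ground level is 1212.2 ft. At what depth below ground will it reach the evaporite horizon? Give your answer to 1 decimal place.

Let the plane be z = a·x + b·y + c.
Station 2−Station 1: 582a − 947b = −1062.2;  Station 3−Station 1: 237a + 148b = −268.5.
Solving gives a = −1.324882, b = 0.307412.
Then c = 1573.7 − a·-16 − b·1012 = 1241.40.
At (691, 1162): z_contact = −915.49 + 357.21 + 1241.40 = 683.12 ft.
Depth below ground = 1212.2 − 683.12 = 529.1 ft.

529.1 ft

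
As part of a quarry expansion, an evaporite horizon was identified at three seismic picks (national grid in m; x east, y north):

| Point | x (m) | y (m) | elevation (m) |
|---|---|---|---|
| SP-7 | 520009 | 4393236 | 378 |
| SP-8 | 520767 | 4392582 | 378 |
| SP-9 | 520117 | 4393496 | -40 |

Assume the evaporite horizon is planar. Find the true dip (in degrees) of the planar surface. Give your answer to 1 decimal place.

Two edge vectors: SP-7→SP-8 = (758, -654, 0), SP-7→SP-9 = (108, 260, -418).
Normal n = (SP-7→SP-8) × (SP-7→SP-9) = (273372, 316844, 267712).
So ∂z/∂x = −n_x/n_z = −1.02114 and ∂z/∂y = −n_y/n_z = −1.18353.
Gradient magnitude |∇z| = √(a² + b²) = √(1.04273 + 1.40073) = 1.56316.
True dip = arctan(1.56316) = 57.4°, dipping toward NE (azimuth ≈ 041°).

57.4°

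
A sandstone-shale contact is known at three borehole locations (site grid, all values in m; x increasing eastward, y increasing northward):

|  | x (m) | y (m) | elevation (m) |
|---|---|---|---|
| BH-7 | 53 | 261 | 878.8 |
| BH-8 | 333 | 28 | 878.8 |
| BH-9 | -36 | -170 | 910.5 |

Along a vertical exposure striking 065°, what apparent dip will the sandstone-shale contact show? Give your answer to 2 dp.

4.22°

Two edge vectors: BH-7→BH-8 = (280, -233, 0), BH-7→BH-9 = (-89, -431, 31.7).
Normal n = (BH-7→BH-8) × (BH-7→BH-9) = (-7386.1, -8876, -141417).
So ∂z/∂x = −n_x/n_z = −0.05223 and ∂z/∂y = −n_y/n_z = −0.06276.
Unit vector along 065° is (sin 65°, cos 65°) = (0.9063, 0.4226).
Slope in that direction = a·(0.9063) + b·(0.4226) = −0.07386.
Apparent dip = arctan|0.07386| = 4.22° (true dip is 4.7°, so apparent ≤ true as expected).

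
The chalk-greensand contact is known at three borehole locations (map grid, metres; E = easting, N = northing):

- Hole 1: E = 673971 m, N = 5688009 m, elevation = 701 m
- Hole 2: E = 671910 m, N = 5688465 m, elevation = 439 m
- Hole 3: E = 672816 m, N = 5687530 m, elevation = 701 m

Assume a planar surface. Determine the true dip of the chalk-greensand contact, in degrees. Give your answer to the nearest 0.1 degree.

Two edge vectors: Hole 1→Hole 2 = (-2061, 456, -262), Hole 1→Hole 3 = (-1155, -479, 0).
Normal n = (Hole 1→Hole 2) × (Hole 1→Hole 3) = (-125498, 302610, 1513899).
So ∂z/∂E = −n_x/n_z = 0.08290 and ∂z/∂N = −n_y/n_z = −0.19989.
Gradient magnitude |∇z| = √(a² + b²) = √(0.00687 + 0.03996) = 0.21640.
True dip = arctan(0.21640) = 12.2°, dipping toward NNW (azimuth ≈ 337°).

12.2°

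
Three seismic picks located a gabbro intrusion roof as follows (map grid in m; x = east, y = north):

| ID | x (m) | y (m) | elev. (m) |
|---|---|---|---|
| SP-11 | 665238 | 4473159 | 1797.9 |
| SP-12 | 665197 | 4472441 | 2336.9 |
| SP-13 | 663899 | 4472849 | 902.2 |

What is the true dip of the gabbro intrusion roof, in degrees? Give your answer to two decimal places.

Let the plane be z = a·x + b·y + c.
SP-12−SP-11: −41a − 718b = 539;  SP-13−SP-11: −1339a − 310b = −895.7.
Solving gives a = 0.85402, b = −0.79946.
Gradient magnitude |∇z| = √(a² + b²) = √(0.72935 + 0.63914) = 1.16983.
True dip = arctan(1.16983) = 49.48°, dipping toward NW (azimuth ≈ 313°).

49.48°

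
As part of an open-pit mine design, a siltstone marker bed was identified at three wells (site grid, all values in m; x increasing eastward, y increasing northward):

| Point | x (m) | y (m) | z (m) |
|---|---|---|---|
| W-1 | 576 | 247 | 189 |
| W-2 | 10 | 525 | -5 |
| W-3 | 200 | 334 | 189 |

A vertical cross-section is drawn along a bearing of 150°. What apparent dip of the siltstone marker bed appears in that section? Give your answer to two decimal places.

Let the plane be z = a·x + b·y + c.
W-2−W-1: −566a + 278b = −194;  W-3−W-1: −376a + 87b = 0.
Solving gives a = −0.30529, b = −1.31939.
Unit vector along 150° is (sin 150°, cos 150°) = (0.5000, -0.8660).
Slope in that direction = a·(0.5000) + b·(-0.8660) = 0.98999.
Apparent dip = arctan|0.98999| = 44.71° (true dip is 53.6°, so apparent ≤ true as expected).

44.71°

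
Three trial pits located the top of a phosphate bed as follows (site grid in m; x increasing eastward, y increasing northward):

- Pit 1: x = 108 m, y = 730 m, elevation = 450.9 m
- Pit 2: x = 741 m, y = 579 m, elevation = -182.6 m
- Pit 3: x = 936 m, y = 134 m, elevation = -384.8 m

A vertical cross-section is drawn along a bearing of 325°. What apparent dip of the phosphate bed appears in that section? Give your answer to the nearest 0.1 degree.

30.4°

Two edge vectors: Pit 1→Pit 2 = (633, -151, -633.5), Pit 1→Pit 3 = (828, -596, -835.7).
Normal n = (Pit 1→Pit 2) × (Pit 1→Pit 3) = (-251375.3, 4460.1, -252240).
So ∂z/∂x = −n_x/n_z = −0.99657 and ∂z/∂y = −n_y/n_z = 0.01768.
Unit vector along 325° is (sin 325°, cos 325°) = (-0.5736, 0.8192).
Slope in that direction = a·(-0.5736) + b·(0.8192) = 0.58609.
Apparent dip = arctan|0.58609| = 30.4° (true dip is 44.9°, so apparent ≤ true as expected).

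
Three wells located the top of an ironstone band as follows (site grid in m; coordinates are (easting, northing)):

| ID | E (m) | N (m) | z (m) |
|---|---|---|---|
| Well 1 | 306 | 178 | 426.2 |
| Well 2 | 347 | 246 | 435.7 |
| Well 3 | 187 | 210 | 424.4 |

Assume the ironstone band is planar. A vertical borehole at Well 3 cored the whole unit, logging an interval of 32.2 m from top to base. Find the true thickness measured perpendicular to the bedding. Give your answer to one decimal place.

32.0 m

Let the plane be z = a·E + b·N + c.
Well 2−Well 1: 41a + 68b = 9.5;  Well 3−Well 1: −119a + 32b = −1.8.
Solving gives a = 0.04534, b = 0.11237.
|∇z| = √(a²+b²) = 0.12117, so dip δ = arctan(0.12117) = 6.91°.
True thickness = vertical thickness × cos δ = 32.2 × cos 6.91° = 32.0 m.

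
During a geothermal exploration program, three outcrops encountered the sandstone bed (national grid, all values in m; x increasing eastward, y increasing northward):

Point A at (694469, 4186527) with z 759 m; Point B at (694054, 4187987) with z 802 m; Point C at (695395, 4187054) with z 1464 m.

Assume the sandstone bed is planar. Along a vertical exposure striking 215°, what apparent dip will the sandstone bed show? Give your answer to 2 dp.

28.41°

Let the plane be z = a·x + b·y + c.
Point B−Point A: −415a + 1460b = 43;  Point C−Point A: 926a + 527b = 705.
Solving gives a = 0.64090, b = 0.21163.
Unit vector along 215° is (sin 215°, cos 215°) = (-0.5736, -0.8192).
Slope in that direction = a·(-0.5736) + b·(-0.8192) = −0.54096.
Apparent dip = arctan|0.54096| = 28.41° (true dip is 34.0°, so apparent ≤ true as expected).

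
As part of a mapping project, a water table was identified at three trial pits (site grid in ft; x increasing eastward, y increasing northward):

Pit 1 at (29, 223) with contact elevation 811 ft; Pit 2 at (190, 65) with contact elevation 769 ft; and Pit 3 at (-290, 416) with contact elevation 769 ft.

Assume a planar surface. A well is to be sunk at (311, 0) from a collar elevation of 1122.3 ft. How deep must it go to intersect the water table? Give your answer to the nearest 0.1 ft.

328.8 ft

Let the plane be z = a·x + b·y + c.
Pit 2−Pit 1: 161a − 158b = −42;  Pit 3−Pit 1: −319a + 193b = −42.
Solving gives a = 0.76269, b = 1.04299.
Then c = 811 − a·29 − b·223 = 556.29.
At (311, 0): z_contact = 237.20 + 0.00 + 556.29 = 793.49 ft.
Depth below ground = 1122.3 − 793.49 = 328.8 ft.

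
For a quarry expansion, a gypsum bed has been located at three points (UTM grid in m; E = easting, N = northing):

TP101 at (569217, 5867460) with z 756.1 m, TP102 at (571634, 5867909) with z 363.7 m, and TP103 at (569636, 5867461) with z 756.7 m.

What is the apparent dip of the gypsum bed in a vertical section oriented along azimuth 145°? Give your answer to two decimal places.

36.27°

Let the plane be z = a·E + b·N + c.
TP102−TP101: 2417a + 449b = −392.4;  TP103−TP101: 419a + 1b = 0.6.
Solving gives a = 0.00356, b = −0.89312.
Unit vector along 145° is (sin 145°, cos 145°) = (0.5736, -0.8192).
Slope in that direction = a·(0.5736) + b·(-0.8192) = 0.73365.
Apparent dip = arctan|0.73365| = 36.27° (true dip is 41.8°, so apparent ≤ true as expected).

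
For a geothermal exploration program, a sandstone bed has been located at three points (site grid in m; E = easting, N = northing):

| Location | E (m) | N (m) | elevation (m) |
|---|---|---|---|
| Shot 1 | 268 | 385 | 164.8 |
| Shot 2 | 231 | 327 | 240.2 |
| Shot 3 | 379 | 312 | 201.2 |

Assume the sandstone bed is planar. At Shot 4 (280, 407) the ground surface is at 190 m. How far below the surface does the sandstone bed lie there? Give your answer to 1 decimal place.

Let the plane be z = a·E + b·N + c.
Shot 2−Shot 1: −37a − 58b = 75.4;  Shot 3−Shot 1: 111a − 73b = 36.4.
Solving gives a = −0.37127, b = −1.06316.
Then c = 164.8 − a·268 − b·385 = 673.62.
At (280, 407): z_contact = −103.95 − 432.71 + 673.62 = 136.96 m.
Depth below ground = 190 − 136.96 = 53.0 m.

53.0 m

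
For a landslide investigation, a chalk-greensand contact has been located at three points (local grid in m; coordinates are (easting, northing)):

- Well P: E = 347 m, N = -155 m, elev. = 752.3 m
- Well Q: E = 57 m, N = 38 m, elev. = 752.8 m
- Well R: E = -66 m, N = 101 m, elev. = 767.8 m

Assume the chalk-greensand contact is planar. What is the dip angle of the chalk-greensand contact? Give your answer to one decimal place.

43.3°

Two edge vectors: Well P→Well Q = (-290, 193, 0.5), Well P→Well R = (-413, 256, 15.5).
Normal n = (Well P→Well Q) × (Well P→Well R) = (2863.5, 4288.5, 5469).
So ∂z/∂E = −n_x/n_z = −0.52359 and ∂z/∂N = −n_y/n_z = −0.78415.
Gradient magnitude |∇z| = √(a² + b²) = √(0.27414 + 0.61489) = 0.94288.
True dip = arctan(0.94288) = 43.3°, dipping toward NNE (azimuth ≈ 034°).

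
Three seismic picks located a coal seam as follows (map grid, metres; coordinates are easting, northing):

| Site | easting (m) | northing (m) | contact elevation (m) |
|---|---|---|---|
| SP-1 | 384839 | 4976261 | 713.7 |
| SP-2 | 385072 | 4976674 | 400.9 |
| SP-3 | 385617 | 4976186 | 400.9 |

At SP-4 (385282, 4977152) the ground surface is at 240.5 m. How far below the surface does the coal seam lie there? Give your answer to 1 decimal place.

174.7 m

Let the plane be z = a·easting + b·northing + c.
SP-2−SP-1: 233a + 413b = −312.8;  SP-3−SP-1: 778a − 75b = −312.8.
Solving gives a = −0.450564806, b = −0.503192252.
Then c = 713.7 − a·384839 − b·4976261 = 2678124.59.
At (385282, 4977152): z_contact = −173594.51 − 2504464.33 + 2678124.59 = 65.76 m.
Depth below ground = 240.5 − 65.76 = 174.7 m.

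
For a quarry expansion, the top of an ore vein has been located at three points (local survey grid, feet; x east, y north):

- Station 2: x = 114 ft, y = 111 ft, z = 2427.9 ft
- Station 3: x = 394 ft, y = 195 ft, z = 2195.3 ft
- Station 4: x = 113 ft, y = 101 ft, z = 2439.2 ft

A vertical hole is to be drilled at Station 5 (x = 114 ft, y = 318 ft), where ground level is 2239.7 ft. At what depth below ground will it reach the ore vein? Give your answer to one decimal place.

Two edge vectors: Station 2→Station 3 = (280, 84, -232.6), Station 2→Station 4 = (-1, -10, 11.3).
Normal n = (Station 2→Station 3) × (Station 2→Station 4) = (-1376.8, -2931.4, -2716).
So ∂z/∂x = −n_x/n_z = −0.50692 and ∂z/∂y = −n_y/n_z = −1.07931.
Intercept c from Station 2: 2427.9 + 57.79 + 119.80 = 2605.49.
At (114, 318): z_contact = −57.79 − 343.22 + 2605.49 = 2204.48 ft.
Depth below ground = 2239.7 − 2204.48 = 35.2 ft.

35.2 ft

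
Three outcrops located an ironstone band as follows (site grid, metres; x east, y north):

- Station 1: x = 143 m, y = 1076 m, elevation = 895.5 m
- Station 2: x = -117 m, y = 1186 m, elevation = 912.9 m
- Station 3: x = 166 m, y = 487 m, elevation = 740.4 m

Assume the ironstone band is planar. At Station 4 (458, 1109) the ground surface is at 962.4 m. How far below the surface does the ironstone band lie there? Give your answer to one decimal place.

Let the plane be z = a·x + b·y + c.
Station 2−Station 1: −260a + 110b = 17.4;  Station 3−Station 1: 23a − 589b = −155.1.
Solving gives a = 0.045232, b = 0.265094.
Then c = 895.5 − a·143 − b·1076 = 603.79.
At (458, 1109): z_contact = 20.72 + 293.99 + 603.79 = 918.50 m.
Depth below ground = 962.4 − 918.50 = 43.9 m.

43.9 m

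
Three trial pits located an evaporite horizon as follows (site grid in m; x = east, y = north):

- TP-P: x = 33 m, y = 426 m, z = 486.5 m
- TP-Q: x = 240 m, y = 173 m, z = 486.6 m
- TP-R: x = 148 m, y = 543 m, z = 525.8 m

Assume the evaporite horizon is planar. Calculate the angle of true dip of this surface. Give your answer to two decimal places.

13.55°

Let the plane be z = a·x + b·y + c.
TP-Q−TP-P: 207a − 253b = 0.1;  TP-R−TP-P: 115a + 117b = 39.3.
Solving gives a = 0.18672, b = 0.15237.
Gradient magnitude |∇z| = √(a² + b²) = √(0.03486 + 0.02322) = 0.24100.
True dip = arctan(0.24100) = 13.55°, dipping toward SW (azimuth ≈ 231°).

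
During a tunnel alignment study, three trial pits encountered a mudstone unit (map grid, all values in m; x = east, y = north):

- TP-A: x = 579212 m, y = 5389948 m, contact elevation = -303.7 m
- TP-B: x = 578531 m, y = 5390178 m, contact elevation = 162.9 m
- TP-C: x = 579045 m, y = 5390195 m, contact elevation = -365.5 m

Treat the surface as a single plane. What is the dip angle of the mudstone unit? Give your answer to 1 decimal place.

Two edge vectors: TP-A→TP-B = (-681, 230, 466.6), TP-A→TP-C = (-167, 247, -61.8).
Normal n = (TP-A→TP-B) × (TP-A→TP-C) = (-129464.2, -120008, -129797).
So ∂z/∂x = −n_x/n_z = −0.99744 and ∂z/∂y = −n_y/n_z = −0.92458.
Gradient magnitude |∇z| = √(a² + b²) = √(0.99488 + 0.85485) = 1.36005.
True dip = arctan(1.36005) = 53.7°, dipping toward NE (azimuth ≈ 047°).

53.7°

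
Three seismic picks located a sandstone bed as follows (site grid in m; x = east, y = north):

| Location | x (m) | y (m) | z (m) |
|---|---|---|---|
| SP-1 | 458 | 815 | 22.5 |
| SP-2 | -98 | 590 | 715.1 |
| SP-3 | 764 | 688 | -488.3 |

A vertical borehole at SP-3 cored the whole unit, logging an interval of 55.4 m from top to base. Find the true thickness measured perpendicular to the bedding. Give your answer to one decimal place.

Let the plane be z = a·x + b·y + c.
SP-2−SP-1: −556a − 225b = 692.6;  SP-3−SP-1: 306a − 127b = −510.8.
Solving gives a = −1.45481, b = 0.51677.
|∇z| = √(a²+b²) = 1.54386, so dip δ = arctan(1.54386) = 57.07°.
True thickness = vertical thickness × cos δ = 55.4 × cos 57.07° = 30.1 m.

30.1 m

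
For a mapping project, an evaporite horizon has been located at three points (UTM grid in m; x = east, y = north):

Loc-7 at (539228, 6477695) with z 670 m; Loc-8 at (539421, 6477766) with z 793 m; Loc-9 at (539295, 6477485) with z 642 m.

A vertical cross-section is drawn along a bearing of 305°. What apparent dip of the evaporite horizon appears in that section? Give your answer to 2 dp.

14.49°

Let the plane be z = a·x + b·y + c.
Loc-8−Loc-7: 193a + 71b = 123;  Loc-9−Loc-7: 67a − 210b = −28.
Solving gives a = 0.52646, b = 0.30130.
Unit vector along 305° is (sin 305°, cos 305°) = (-0.8192, 0.5736).
Slope in that direction = a·(-0.8192) + b·(0.5736) = −0.25844.
Apparent dip = arctan|0.25844| = 14.49° (true dip is 31.2°, so apparent ≤ true as expected).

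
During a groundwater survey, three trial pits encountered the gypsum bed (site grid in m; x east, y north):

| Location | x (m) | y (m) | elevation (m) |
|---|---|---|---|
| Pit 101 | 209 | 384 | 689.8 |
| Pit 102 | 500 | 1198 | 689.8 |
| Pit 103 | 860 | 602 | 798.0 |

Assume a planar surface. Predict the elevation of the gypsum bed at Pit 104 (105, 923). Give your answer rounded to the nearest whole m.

634 m

Let the plane be z = a·x + b·y + c.
Pit 102−Pit 101: 291a + 814b = 0;  Pit 103−Pit 101: 651a + 218b = 108.2.
Solving gives a = 0.18881, b = −0.06750.
Then c = 689.8 − a·209 − b·384 = 676.26.
At (105, 923): z = 19.8 − 62.3 + 676.26 = 633.8 m.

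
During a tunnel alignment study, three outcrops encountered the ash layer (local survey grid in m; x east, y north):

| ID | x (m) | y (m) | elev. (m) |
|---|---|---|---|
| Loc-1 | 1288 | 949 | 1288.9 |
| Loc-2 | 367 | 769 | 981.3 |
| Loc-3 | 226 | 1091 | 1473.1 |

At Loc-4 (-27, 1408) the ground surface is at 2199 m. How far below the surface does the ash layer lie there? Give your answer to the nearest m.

245 m

Let the plane be z = a·x + b·y + c.
Loc-2−Loc-1: −921a − 180b = −307.6;  Loc-3−Loc-1: −1062a + 142b = 184.2.
Solving gives a = 0.03269, b = 1.54164.
Then c = 1288.9 − a·1288 − b·949 = −216.22.
At (-27, 1408): z_contact = −0.9 + 2170.6 − 216.22 = 1953.5 m.
Depth below ground = 2199 − 1953.5 = 245 m.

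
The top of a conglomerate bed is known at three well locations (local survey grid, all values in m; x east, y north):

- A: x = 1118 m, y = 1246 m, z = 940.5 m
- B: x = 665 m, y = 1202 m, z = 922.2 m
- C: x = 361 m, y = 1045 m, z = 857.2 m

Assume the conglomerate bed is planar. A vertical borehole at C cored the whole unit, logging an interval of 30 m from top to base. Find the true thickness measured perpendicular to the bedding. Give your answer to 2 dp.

Two edge vectors: A→B = (-453, -44, -18.3), A→C = (-757, -201, -83.3).
Normal n = (A→B) × (A→C) = (-13.1, -23881.8, 57745).
So ∂z/∂x = −n_x/n_z = 0.00023 and ∂z/∂y = −n_y/n_z = 0.41357.
|∇z| = √(a²+b²) = 0.41357, so dip δ = arctan(0.41357) = 22.47°.
True thickness = vertical thickness × cos δ = 30 × cos 22.47° = 27.72 m.

27.72 m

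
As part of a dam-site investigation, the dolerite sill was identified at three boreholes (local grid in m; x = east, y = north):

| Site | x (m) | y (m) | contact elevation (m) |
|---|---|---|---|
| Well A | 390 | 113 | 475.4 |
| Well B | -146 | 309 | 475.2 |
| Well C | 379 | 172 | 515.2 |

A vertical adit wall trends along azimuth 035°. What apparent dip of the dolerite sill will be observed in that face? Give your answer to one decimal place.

Let the plane be z = a·x + b·y + c.
Well B−Well A: −536a + 196b = −0.2;  Well C−Well A: −11a + 59b = 39.8.
Solving gives a = 0.26512, b = 0.72401.
Unit vector along 035° is (sin 35°, cos 35°) = (0.5736, 0.8192).
Slope in that direction = a·(0.5736) + b·(0.8192) = 0.74514.
Apparent dip = arctan|0.74514| = 36.7° (true dip is 37.6°, so apparent ≤ true as expected).

36.7°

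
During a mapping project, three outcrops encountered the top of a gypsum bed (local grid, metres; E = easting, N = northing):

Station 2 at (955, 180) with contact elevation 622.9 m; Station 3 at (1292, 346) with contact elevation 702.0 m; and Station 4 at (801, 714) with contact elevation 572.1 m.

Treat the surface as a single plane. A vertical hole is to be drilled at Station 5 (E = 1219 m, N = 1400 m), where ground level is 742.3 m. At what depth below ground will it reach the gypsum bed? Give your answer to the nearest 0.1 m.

83.6 m

Two edge vectors: Station 2→Station 3 = (337, 166, 79.1), Station 2→Station 4 = (-154, 534, -50.8).
Normal n = (Station 2→Station 3) × (Station 2→Station 4) = (-50672.2, 4938.2, 205522).
So ∂z/∂E = −n_x/n_z = 0.246554 and ∂z/∂N = −n_y/n_z = −0.024028.
Intercept c from Station 2: 622.9 − 235.46 + 4.32 = 391.77.
At (1219, 1400): z_contact = 300.55 − 33.64 + 391.77 = 658.68 m.
Depth below ground = 742.3 − 658.68 = 83.6 m.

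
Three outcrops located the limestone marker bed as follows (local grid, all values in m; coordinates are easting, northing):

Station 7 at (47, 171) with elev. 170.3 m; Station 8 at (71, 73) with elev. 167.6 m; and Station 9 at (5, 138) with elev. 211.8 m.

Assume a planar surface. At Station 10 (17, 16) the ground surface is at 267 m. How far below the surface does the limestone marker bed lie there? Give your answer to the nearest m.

43 m

Two edge vectors: Station 7→Station 8 = (24, -98, -2.7), Station 7→Station 9 = (-42, -33, 41.5).
Normal n = (Station 7→Station 8) × (Station 7→Station 9) = (-4156.1, -882.6, -4908).
So ∂z/∂easting = −n_x/n_z = −0.84680 and ∂z/∂northing = −n_y/n_z = −0.17983.
Intercept c from Station 7: 170.3 + 39.80 + 30.75 = 240.85.
At (17, 16): z_contact = −14.4 − 2.9 + 240.85 = 223.6 m.
Depth below ground = 267 − 223.6 = 43 m.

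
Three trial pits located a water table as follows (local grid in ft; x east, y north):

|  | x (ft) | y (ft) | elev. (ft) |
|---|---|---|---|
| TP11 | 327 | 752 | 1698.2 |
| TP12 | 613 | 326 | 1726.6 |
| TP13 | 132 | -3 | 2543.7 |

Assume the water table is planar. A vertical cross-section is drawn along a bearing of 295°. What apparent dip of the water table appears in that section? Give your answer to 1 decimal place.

34.1°

Let the plane be z = a·x + b·y + c.
TP12−TP11: 286a − 426b = 28.4;  TP13−TP11: −195a − 755b = 845.5.
Solving gives a = −1.13291, b = −0.82726.
Unit vector along 295° is (sin 295°, cos 295°) = (-0.9063, 0.4226).
Slope in that direction = a·(-0.9063) + b·(0.4226) = 0.67715.
Apparent dip = arctan|0.67715| = 34.1° (true dip is 54.5°, so apparent ≤ true as expected).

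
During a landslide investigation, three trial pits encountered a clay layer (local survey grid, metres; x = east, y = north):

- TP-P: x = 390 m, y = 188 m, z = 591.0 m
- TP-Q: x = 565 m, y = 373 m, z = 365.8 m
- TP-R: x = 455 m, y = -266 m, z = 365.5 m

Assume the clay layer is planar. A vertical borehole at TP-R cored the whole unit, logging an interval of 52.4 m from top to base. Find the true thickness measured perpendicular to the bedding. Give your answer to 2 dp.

27.81 m

Two edge vectors: TP-P→TP-Q = (175, 185, -225.2), TP-P→TP-R = (65, -454, -225.5).
Normal n = (TP-P→TP-Q) × (TP-P→TP-R) = (-143958.3, 24824.5, -91475).
So ∂z/∂x = −n_x/n_z = −1.57374 and ∂z/∂y = −n_y/n_z = 0.27138.
|∇z| = √(a²+b²) = 1.59697, so dip δ = arctan(1.59697) = 57.95°.
True thickness = vertical thickness × cos δ = 52.4 × cos 57.95° = 27.81 m.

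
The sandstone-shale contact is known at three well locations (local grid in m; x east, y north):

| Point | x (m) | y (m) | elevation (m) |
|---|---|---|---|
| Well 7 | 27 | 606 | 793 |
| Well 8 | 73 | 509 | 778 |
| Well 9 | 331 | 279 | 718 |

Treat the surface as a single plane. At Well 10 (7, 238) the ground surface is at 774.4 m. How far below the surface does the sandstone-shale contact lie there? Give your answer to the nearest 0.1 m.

6.4 m

Let the plane be z = a·x + b·y + c.
Well 8−Well 7: 46a − 97b = −15;  Well 9−Well 7: 304a − 327b = −75.
Solving gives a = −0.16406, b = 0.07684.
Then c = 793 − a·27 − b·606 = 750.87.
At (7, 238): z_contact = −1.15 + 18.29 + 750.87 = 768.00 m.
Depth below ground = 774.4 − 768.00 = 6.4 m.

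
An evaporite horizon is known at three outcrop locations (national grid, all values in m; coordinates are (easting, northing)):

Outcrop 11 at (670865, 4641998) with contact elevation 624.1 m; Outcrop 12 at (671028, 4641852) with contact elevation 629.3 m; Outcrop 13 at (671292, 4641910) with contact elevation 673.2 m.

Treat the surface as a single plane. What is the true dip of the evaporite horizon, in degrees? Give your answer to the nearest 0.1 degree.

10.5°

Let the plane be z = a·E + b·N + c.
Outcrop 12−Outcrop 11: 163a − 146b = 5.2;  Outcrop 13−Outcrop 11: 427a − 88b = 49.1.
Solving gives a = 0.13982, b = 0.12048.
Gradient magnitude |∇z| = √(a² + b²) = √(0.01955 + 0.01452) = 0.18457.
True dip = arctan(0.18457) = 10.5°, dipping toward SW (azimuth ≈ 229°).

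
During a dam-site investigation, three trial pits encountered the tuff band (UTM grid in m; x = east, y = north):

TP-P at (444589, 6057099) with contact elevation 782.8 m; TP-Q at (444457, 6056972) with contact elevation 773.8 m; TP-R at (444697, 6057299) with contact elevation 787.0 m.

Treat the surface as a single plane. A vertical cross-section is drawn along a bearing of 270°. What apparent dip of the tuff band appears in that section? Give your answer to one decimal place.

5.7°

Let the plane be z = a·x + b·y + c.
TP-Q−TP-P: −132a − 127b = −9;  TP-R−TP-P: 108a + 200b = 4.2.
Solving gives a = 0.09986, b = −0.03292.
Unit vector along 270° is (sin 270°, cos 270°) = (-1.0000, -0.0000).
Slope in that direction = a·(-1.0000) + b·(-0.0000) = −0.09986.
Apparent dip = arctan|0.09986| = 5.7° (true dip is 6.0°, so apparent ≤ true as expected).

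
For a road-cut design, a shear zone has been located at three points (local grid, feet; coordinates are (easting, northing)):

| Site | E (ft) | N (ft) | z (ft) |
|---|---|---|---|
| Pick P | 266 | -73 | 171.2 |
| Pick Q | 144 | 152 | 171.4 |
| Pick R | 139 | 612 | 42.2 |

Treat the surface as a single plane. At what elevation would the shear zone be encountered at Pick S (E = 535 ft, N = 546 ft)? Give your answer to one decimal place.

-148.9 ft

Let the plane be z = a·E + b·N + c.
Pick Q−Pick P: −122a + 225b = 0.2;  Pick R−Pick P: −127a + 685b = −129.
Solving gives a = −0.53027, b = −0.28663.
Then c = 171.2 − a·266 − b·-73 = 291.33.
At (535, 546): z = −283.7 − 156.5 + 291.33 = -148.9 ft.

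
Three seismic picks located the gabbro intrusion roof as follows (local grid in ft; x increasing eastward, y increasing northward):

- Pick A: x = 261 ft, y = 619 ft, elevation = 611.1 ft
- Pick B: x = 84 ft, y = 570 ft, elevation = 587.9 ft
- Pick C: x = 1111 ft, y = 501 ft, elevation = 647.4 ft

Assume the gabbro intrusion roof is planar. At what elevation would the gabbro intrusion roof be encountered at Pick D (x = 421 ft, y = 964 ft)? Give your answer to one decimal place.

696.0 ft

Let the plane be z = a·x + b·y + c.
Pick B−Pick A: −177a − 49b = −23.2;  Pick C−Pick A: 850a − 118b = 36.3.
Solving gives a = 0.072219, b = 0.212596.
Then c = 611.1 − a·261 − b·619 = 460.65.
At (421, 964): z = 30.4 + 204.9 + 460.65 = 696.0 ft.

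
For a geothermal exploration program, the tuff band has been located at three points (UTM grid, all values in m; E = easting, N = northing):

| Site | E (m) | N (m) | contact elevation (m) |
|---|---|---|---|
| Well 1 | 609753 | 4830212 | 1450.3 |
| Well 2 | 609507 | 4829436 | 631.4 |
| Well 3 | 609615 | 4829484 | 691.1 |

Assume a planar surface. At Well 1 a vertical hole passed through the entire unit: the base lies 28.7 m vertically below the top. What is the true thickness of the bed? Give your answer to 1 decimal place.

Let the plane be z = a·E + b·N + c.
Well 2−Well 1: −246a − 776b = −818.9;  Well 3−Well 1: −138a − 728b = −759.2.
Solving gives a = 0.09750, b = 1.02437.
|∇z| = √(a²+b²) = 1.02900, so dip δ = arctan(1.02900) = 45.82°.
True thickness = vertical thickness × cos δ = 28.7 × cos 45.82° = 20.0 m.

20.0 m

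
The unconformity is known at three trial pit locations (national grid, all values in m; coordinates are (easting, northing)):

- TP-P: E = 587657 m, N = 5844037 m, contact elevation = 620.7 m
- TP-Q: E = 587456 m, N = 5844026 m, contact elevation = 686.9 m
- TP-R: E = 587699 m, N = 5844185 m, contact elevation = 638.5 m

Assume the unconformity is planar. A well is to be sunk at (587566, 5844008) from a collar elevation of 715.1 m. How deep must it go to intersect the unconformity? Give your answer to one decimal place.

Let the plane be z = a·E + b·N + c.
TP-Q−TP-P: −201a − 11b = 66.2;  TP-R−TP-P: 42a + 148b = 17.8.
Solving gives a = −0.341234720, b = 0.217107150.
Then c = 620.7 − a·587657 − b·5844037 = −1067632.55.
At (587566, 5844008): z_contact = −200497.92 + 1268775.92 − 1067632.55 = 645.46 m.
Depth below ground = 715.1 − 645.46 = 69.6 m.

69.6 m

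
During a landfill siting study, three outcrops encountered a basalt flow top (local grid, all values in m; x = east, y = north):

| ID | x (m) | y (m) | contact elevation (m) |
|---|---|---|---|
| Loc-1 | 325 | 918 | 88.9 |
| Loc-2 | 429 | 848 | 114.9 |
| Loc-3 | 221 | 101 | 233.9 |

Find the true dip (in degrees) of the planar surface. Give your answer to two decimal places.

Let the plane be z = a·x + b·y + c.
Loc-2−Loc-1: 104a − 70b = 26;  Loc-3−Loc-1: −104a − 817b = 145.
Solving gives a = 0.12024, b = −0.19278.
Gradient magnitude |∇z| = √(a² + b²) = √(0.01446 + 0.03717) = 0.22721.
True dip = arctan(0.22721) = 12.80°, dipping toward NNW (azimuth ≈ 328°).

12.80°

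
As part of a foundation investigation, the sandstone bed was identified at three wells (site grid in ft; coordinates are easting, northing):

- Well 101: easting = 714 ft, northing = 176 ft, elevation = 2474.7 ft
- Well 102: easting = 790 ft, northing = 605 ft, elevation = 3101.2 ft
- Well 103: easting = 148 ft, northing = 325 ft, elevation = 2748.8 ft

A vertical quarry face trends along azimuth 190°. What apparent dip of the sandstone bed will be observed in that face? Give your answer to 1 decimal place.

Two edge vectors: Well 101→Well 102 = (76, 429, 626.5), Well 101→Well 103 = (-566, 149, 274.1).
Normal n = (Well 101→Well 102) × (Well 101→Well 103) = (24240.4, -375430.6, 254138).
So ∂z/∂easting = −n_x/n_z = −0.09538 and ∂z/∂northing = −n_y/n_z = 1.47727.
Unit vector along 190° is (sin 190°, cos 190°) = (-0.1736, -0.9848).
Slope in that direction = a·(-0.1736) + b·(-0.9848) = −1.43826.
Apparent dip = arctan|1.43826| = 55.2° (true dip is 56.0°, so apparent ≤ true as expected).

55.2°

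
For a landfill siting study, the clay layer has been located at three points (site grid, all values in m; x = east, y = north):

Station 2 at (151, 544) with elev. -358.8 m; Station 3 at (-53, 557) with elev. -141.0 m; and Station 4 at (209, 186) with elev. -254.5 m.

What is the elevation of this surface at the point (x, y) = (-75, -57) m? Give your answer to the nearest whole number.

Let the plane be z = a·x + b·y + c.
Station 3−Station 2: −204a + 13b = 217.8;  Station 4−Station 2: 58a − 358b = 104.3.
Solving gives a = −1.09754, b = −0.46916.
Then c = -358.8 − a·151 − b·544 = 62.15.
At (-75, -57): z = 82.3 + 26.7 + 62.15 = 171.2 m.

171 m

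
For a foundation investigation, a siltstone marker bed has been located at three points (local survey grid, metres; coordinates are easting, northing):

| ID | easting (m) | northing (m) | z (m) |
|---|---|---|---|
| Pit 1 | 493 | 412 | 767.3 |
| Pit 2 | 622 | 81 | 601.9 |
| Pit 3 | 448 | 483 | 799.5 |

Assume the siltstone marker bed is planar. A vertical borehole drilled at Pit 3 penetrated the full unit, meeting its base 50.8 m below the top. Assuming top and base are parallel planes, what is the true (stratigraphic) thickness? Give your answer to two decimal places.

43.49 m

Let the plane be z = a·easting + b·northing + c.
Pit 2−Pit 1: 129a − 331b = −165.4;  Pit 3−Pit 1: −45a + 71b = 32.2.
Solving gives a = 0.18919, b = 0.57343.
|∇z| = √(a²+b²) = 0.60383, so dip δ = arctan(0.60383) = 31.13°.
True thickness = vertical thickness × cos δ = 50.8 × cos 31.13° = 43.49 m.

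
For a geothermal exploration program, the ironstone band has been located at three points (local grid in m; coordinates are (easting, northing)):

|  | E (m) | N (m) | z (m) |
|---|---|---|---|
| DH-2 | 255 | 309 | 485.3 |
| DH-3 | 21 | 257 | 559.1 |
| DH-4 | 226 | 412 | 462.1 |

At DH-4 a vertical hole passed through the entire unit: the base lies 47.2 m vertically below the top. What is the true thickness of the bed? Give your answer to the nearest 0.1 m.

44.0 m

Two edge vectors: DH-2→DH-3 = (-234, -52, 73.8), DH-2→DH-4 = (-29, 103, -23.2).
Normal n = (DH-2→DH-3) × (DH-2→DH-4) = (-6395, -7569, -25610).
So ∂z/∂E = −n_x/n_z = −0.24971 and ∂z/∂N = −n_y/n_z = −0.29555.
|∇z| = √(a²+b²) = 0.38691, so dip δ = arctan(0.38691) = 21.15°.
True thickness = vertical thickness × cos δ = 47.2 × cos 21.15° = 44.0 m.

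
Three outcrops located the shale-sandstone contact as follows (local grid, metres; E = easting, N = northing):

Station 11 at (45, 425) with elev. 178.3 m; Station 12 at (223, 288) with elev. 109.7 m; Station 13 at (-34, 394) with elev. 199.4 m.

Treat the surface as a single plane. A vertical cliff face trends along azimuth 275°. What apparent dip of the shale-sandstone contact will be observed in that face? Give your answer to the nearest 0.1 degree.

17.5°

Let the plane be z = a·E + b·N + c.
Station 12−Station 11: 178a − 137b = −68.6;  Station 13−Station 11: −79a − 31b = 21.1.
Solving gives a = −0.30704, b = 0.10181.
Unit vector along 275° is (sin 275°, cos 275°) = (-0.9962, 0.0872).
Slope in that direction = a·(-0.9962) + b·(0.0872) = 0.31474.
Apparent dip = arctan|0.31474| = 17.5° (true dip is 17.9°, so apparent ≤ true as expected).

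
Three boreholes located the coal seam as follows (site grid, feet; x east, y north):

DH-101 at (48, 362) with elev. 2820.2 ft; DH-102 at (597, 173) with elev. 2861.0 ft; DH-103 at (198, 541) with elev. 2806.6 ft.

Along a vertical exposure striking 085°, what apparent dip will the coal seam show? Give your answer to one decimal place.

Let the plane be z = a·x + b·y + c.
DH-102−DH-101: 549a − 189b = 40.8;  DH-103−DH-101: 150a + 179b = −13.6.
Solving gives a = 0.03738, b = −0.10730.
Unit vector along 085° is (sin 85°, cos 85°) = (0.9962, 0.0872).
Slope in that direction = a·(0.9962) + b·(0.0872) = 0.02788.
Apparent dip = arctan|0.02788| = 1.6° (true dip is 6.5°, so apparent ≤ true as expected).

1.6°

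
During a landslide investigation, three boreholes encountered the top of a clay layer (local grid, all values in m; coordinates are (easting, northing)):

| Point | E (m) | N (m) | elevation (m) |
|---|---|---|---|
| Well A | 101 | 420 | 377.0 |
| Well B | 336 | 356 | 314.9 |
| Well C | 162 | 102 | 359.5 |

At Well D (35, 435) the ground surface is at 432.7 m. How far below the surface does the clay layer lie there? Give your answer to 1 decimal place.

Let the plane be z = a·E + b·N + c.
Well B−Well A: 235a − 64b = −62.1;  Well C−Well A: 61a − 318b = −17.5.
Solving gives a = −0.26301, b = 0.00458.
Then c = 377 − a·101 − b·420 = 401.64.
At (35, 435): z_contact = −9.21 + 1.99 + 401.64 = 394.43 m.
Depth below ground = 432.7 − 394.43 = 38.3 m.

38.3 m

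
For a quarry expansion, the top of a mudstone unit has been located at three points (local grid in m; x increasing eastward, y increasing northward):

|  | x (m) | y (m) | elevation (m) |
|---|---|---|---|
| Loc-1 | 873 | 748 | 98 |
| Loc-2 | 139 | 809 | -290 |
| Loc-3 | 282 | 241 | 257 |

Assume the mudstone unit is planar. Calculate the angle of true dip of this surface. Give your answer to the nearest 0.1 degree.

Let the plane be z = a·x + b·y + c.
Loc-2−Loc-1: −734a + 61b = −388;  Loc-3−Loc-1: −591a − 507b = 159.
Solving gives a = 0.45816, b = −0.84768.
Gradient magnitude |∇z| = √(a² + b²) = √(0.20991 + 0.71856) = 0.96357.
True dip = arctan(0.96357) = 43.9°, dipping toward NNW (azimuth ≈ 332°).

43.9°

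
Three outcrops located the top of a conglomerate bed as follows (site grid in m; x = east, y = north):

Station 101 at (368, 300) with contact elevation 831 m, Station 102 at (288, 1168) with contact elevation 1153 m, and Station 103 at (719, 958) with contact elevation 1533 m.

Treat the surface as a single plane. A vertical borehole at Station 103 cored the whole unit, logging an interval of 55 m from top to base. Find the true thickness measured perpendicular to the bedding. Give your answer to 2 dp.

35.06 m

Two edge vectors: Station 101→Station 102 = (-80, 868, 322), Station 101→Station 103 = (351, 658, 702).
Normal n = (Station 101→Station 102) × (Station 101→Station 103) = (397460, 169182, -357308).
So ∂z/∂x = −n_x/n_z = 1.11237 and ∂z/∂y = −n_y/n_z = 0.47349.
|∇z| = √(a²+b²) = 1.20895, so dip δ = arctan(1.20895) = 50.40°.
True thickness = vertical thickness × cos δ = 55 × cos 50.40° = 35.06 m.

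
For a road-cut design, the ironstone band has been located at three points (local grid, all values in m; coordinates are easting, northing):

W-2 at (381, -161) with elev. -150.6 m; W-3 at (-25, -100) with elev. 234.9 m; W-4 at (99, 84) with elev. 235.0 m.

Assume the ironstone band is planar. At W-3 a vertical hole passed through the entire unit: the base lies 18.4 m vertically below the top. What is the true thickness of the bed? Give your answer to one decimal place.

Let the plane be z = a·easting + b·northing + c.
W-3−W-2: −406a + 61b = 385.5;  W-4−W-2: −282a + 245b = 385.6.
Solving gives a = −0.86213, b = 0.58155.
|∇z| = √(a²+b²) = 1.03994, so dip δ = arctan(1.03994) = 46.12°.
True thickness = vertical thickness × cos δ = 18.4 × cos 46.12° = 12.8 m.

12.8 m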